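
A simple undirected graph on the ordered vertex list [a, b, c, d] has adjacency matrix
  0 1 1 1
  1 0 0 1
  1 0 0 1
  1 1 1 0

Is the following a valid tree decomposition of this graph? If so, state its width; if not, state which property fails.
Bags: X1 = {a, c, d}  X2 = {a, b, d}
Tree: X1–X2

Checking the three conditions: (i) the bags cover all of {a, b, c, d}; (ii) for each edge, some bag contains both endpoints; (iii) the bags containing any fixed vertex form a subtree. All hold, so the decomposition is valid with width 3 − 1 = 2.

Yes; width 2.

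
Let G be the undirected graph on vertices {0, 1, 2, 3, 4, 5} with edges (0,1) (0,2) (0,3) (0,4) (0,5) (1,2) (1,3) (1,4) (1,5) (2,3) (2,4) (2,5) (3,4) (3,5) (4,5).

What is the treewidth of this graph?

5

A width-5 tree decomposition is:
Bags: B1 = {0, 1, 2, 3, 4, 5}
Tree: (single bag)
With just one bag of size 6, the width is 6 − 1 = 5, so tw(G) ≤ 5. For the lower bound, the 6 vertices {0, 1, 2, 3, 4, 5} are pairwise adjacent, and any tree decomposition puts a clique entirely inside one bag — forcing width ≥ 5. Therefore the treewidth is 5.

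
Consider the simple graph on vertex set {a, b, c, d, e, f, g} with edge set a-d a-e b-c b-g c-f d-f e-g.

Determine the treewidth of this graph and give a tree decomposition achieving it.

Each bag holds 3 vertices, so the decomposition has width 2, which upper-bounds the treewidth. The edges b–g–e–a–d–f–c–b form a cycle, so G is not a tree and its treewidth is at least 2. Hence tw(G) = 2 exactly.

Treewidth 2.
One optimal decomposition is:
Bags: B1 = {b, e, g}  B2 = {a, b, e}  B3 = {a, b, d}  B4 = {b, d, f}  B5 = {b, c, f}
Tree: B1–B2, B2–B3, B3–B4, B4–B5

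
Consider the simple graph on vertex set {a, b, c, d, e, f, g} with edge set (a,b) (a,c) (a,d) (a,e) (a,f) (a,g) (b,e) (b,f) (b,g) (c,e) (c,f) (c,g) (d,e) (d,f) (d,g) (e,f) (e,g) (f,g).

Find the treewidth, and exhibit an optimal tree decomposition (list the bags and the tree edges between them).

Every bag has size at most 5, so the width is 5 − 1 = 4 and tw(G) ≤ 4. Conversely, {a, d, e, f, g} is a clique of size 5, and the vertices of any clique must share a bag in every tree decomposition; so some bag has ≥ 5 vertices and tw(G) ≥ 4. The upper and lower bounds meet at 4, so that is the treewidth.

Treewidth 4.
One optimal decomposition is:
Bags: B1 = {a, d, e, f, g}  B2 = {a, c, e, f, g}  B3 = {a, b, e, f, g}
Tree: B1–B2, B1–B3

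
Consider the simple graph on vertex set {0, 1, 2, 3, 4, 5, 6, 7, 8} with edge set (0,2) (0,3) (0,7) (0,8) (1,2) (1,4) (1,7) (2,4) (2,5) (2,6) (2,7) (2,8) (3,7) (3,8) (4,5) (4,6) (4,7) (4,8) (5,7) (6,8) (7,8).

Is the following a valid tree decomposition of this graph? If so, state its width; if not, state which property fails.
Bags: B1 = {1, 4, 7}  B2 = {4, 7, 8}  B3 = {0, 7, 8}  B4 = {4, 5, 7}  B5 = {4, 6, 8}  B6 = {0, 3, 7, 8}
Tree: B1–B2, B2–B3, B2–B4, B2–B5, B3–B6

No — vertex 2 appears in no bag.

A tree decomposition must satisfy three properties: every vertex lies in some bag; for every edge, both endpoints lie together in some bag; and for every vertex, the bags containing it form a connected subtree. Here vertex 2 appears in no bag, so the decomposition is invalid.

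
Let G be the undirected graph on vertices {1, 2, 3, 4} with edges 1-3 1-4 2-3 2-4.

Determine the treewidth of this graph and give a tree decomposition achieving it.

Treewidth 2.
Bags: B1 = {2, 3, 4}  B2 = {1, 3, 4}
Tree: B1–B2

Every bag has size at most 3, so the width is 3 − 1 = 2 and tw(G) ≤ 2. Since 4–2–3–1–4 is a cycle in G, G is not acyclic. Forests are exactly the graphs of treewidth ≤ 1, so tw(G) ≥ 2. Therefore the treewidth is 2.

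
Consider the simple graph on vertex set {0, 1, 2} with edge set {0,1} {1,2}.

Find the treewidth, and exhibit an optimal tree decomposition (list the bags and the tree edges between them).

The largest bag has 2 vertices, giving width 1; this decomposition certifies tw(G) ≤ 1. Any graph with an edge has treewidth ≥ 1, and G has the edge 1–0. Therefore the treewidth is 1.

Treewidth 1.
Bags: B1 = {0, 1}  B2 = {1, 2}
Tree: B1–B2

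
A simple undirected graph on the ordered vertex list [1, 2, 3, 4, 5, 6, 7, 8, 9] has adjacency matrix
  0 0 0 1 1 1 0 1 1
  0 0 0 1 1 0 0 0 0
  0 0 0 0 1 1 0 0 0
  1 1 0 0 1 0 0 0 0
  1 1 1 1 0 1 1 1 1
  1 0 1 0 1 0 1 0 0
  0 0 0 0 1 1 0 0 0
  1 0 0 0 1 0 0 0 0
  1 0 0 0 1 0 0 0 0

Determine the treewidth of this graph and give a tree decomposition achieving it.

Every bag has size at most 3, so the width is 3 − 1 = 2 and tw(G) ≤ 2. On the other hand G contains the 3-clique {1, 5, 8}. A clique must lie in a single bag of any decomposition, so no decomposition can have width below 2. The upper and lower bounds meet at 2, so that is the treewidth.

Treewidth 2.
Bags: B1 = {1, 4, 5}  B2 = {1, 5, 6}  B3 = {1, 5, 9}  B4 = {5, 6, 7}  B5 = {3, 5, 6}  B6 = {1, 5, 8}  B7 = {2, 4, 5}
Tree: B1–B2, B1–B3, B2–B4, B2–B5, B1–B6, B1–B7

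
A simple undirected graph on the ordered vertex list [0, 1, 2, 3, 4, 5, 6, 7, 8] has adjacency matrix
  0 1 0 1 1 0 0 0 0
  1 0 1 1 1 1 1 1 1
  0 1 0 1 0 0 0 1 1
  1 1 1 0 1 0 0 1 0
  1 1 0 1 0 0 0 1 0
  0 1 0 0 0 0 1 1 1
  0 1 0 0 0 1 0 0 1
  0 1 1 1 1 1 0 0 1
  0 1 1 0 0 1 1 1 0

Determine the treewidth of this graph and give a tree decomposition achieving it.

Treewidth 3.
One optimal decomposition is:
Bags: B1 = {1, 2, 7, 8}  B2 = {1, 2, 3, 7}  B3 = {1, 5, 7, 8}  B4 = {1, 3, 4, 7}  B5 = {1, 5, 6, 8}  B6 = {0, 1, 3, 4}
Tree: B1–B2, B1–B3, B2–B4, B3–B5, B4–B6

Every bag has size at most 4, so the width is 4 − 1 = 3 and tw(G) ≤ 3. On the other hand G contains the 4-clique {0, 1, 3, 4}. A clique must lie in a single bag of any decomposition, so no decomposition can have width below 3. Combining the bounds, tw(G) = 3.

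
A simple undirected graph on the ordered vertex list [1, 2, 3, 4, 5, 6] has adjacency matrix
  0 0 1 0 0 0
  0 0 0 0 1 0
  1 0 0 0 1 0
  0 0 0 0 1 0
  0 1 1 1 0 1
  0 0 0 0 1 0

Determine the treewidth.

A width-1 tree decomposition is:
Bags: B1 = {2, 5}  B2 = {4, 5}  B3 = {5, 6}  B4 = {3, 5}  B5 = {1, 3}
Tree: B1–B2, B1–B3, B1–B4, B4–B5
Each bag holds 2 vertices, so the decomposition has width 1, which upper-bounds the treewidth. G has an edge, so its treewidth is at least 1. Therefore the treewidth is 1.

1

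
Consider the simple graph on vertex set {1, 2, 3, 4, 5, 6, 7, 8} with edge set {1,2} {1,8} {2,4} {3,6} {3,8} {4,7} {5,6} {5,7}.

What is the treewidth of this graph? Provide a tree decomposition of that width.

Treewidth 2.
Bags: B1 = {4, 5, 7}  B2 = {4, 5, 6}  B3 = {3, 4, 6}  B4 = {3, 4, 8}  B5 = {1, 4, 8}  B6 = {1, 2, 4}
Tree: B1–B2, B2–B3, B3–B4, B4–B5, B5–B6

Each bag holds 3 vertices, so the decomposition has width 2, which upper-bounds the treewidth. For the lower bound, G contains the cycle 4–7–5–6–3–8–1–2–4, so G is not a forest; only forests have treewidth ≤ 1, hence tw(G) ≥ 2. The upper and lower bounds meet at 2, so that is the treewidth.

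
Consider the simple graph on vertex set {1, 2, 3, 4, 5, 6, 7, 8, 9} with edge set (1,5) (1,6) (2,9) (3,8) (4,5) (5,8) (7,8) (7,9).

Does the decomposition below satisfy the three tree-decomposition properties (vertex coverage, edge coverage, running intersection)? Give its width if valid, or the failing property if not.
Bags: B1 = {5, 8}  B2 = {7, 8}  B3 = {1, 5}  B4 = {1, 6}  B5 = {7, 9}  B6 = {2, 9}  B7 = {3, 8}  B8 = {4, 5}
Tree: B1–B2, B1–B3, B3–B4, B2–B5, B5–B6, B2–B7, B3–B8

Vertex coverage: the bags together contain {1, 2, 3, 4, 5, 6, 7, 8, 9}, the full vertex set. Edge coverage: each edge of G has both endpoints in at least one bag. Running intersection: for every vertex, the bags containing it form a connected subtree. All three properties hold, so this is a valid tree decomposition of width max|bag| − 1 = 1, and hence tw(G) ≤ 1.

Yes; width 1.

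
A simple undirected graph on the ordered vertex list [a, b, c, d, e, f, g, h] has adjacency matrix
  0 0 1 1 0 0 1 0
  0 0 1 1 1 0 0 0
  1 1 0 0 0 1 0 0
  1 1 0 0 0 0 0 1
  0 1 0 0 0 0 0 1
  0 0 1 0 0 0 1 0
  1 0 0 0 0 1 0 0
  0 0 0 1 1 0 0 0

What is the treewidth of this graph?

A width-2 tree decomposition is:
Bags: B1 = {b, e, h}  B2 = {b, d, h}  B3 = {b, c, d}  B4 = {a, c, d}  B5 = {a, c, f}  B6 = {a, f, g}
Tree: B1–B2, B2–B3, B3–B4, B4–B5, B5–B6
The largest bag has 3 vertices, giving width 2; this decomposition certifies tw(G) ≤ 2. For the lower bound, G contains the cycle e–h–d–b–e, so G is not a forest; only forests have treewidth ≤ 1, hence tw(G) ≥ 2. Combining the bounds, tw(G) = 2.

2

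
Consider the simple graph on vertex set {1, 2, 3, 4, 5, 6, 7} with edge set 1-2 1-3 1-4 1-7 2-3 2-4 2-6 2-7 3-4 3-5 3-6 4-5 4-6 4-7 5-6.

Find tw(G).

A width-3 tree decomposition is:
Bags: B1 = {1, 2, 4, 7}  B2 = {1, 2, 3, 4}  B3 = {2, 3, 4, 6}  B4 = {3, 4, 5, 6}
Tree: B1–B2, B2–B3, B3–B4
Each bag holds 4 vertices, so the decomposition has width 3, which upper-bounds the treewidth. On the other hand G contains the 4-clique {1, 2, 3, 4}. A clique must lie in a single bag of any decomposition, so no decomposition can have width below 3. Therefore the treewidth is 3.

3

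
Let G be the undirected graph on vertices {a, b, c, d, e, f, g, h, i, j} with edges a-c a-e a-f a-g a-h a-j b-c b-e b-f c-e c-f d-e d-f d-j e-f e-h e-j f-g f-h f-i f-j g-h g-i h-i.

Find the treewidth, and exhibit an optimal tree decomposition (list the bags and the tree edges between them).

Each bag holds 4 vertices, so the decomposition has width 3, which upper-bounds the treewidth. On the other hand G contains the 4-clique {a, f, g, h}. A clique must lie in a single bag of any decomposition, so no decomposition can have width below 3. Hence tw(G) = 3 exactly.

Treewidth 3.
Bags: B1 = {a, e, f, j}  B2 = {d, e, f, j}  B3 = {a, c, e, f}  B4 = {a, e, f, h}  B5 = {a, f, g, h}  B6 = {b, c, e, f}  B7 = {f, g, h, i}
Tree: B1–B2, B1–B3, B1–B4, B4–B5, B3–B6, B5–B7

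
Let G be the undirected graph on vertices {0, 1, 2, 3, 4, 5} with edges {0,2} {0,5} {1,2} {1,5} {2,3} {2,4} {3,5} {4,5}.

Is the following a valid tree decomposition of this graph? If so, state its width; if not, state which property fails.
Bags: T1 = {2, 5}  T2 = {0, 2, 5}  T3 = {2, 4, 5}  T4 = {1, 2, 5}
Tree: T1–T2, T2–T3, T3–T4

No — vertex 3 appears in no bag.

A tree decomposition must satisfy three properties: every vertex lies in some bag; for every edge, both endpoints lie together in some bag; and for every vertex, the bags containing it form a connected subtree. Here vertex 3 appears in no bag, so the decomposition is invalid.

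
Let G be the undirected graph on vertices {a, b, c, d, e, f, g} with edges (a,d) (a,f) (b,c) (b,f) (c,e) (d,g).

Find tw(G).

1

A width-1 tree decomposition is:
Bags: B1 = {c, e}  B2 = {b, c}  B3 = {b, f}  B4 = {a, f}  B5 = {a, d}  B6 = {d, g}
Tree: B1–B2, B2–B3, B3–B4, B4–B5, B5–B6
Every bag has size at most 2, so the width is 2 − 1 = 1 and tw(G) ≤ 1. Any graph with an edge has treewidth ≥ 1, and G has the edge e–c. The upper and lower bounds meet at 1, so that is the treewidth.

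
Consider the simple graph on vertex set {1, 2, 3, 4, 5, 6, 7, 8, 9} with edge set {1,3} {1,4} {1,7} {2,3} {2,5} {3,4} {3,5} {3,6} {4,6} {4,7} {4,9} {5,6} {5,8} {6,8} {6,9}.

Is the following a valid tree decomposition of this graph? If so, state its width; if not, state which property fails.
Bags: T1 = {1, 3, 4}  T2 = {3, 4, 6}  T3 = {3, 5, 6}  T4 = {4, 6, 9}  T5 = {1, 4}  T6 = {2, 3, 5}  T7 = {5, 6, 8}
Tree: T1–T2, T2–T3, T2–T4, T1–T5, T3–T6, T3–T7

A tree decomposition must satisfy three properties: every vertex lies in some bag; for every edge, both endpoints lie together in some bag; and for every vertex, the bags containing it form a connected subtree. Here vertex 7 appears in no bag, so the decomposition is invalid.

No — vertex 7 appears in no bag.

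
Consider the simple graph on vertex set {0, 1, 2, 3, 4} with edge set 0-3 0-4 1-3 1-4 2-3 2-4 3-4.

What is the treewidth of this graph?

A width-2 tree decomposition is:
Bags: B1 = {2, 3, 4}  B2 = {0, 3, 4}  B3 = {1, 3, 4}
Tree: B1–B2, B2–B3
Each bag holds 3 vertices, so the decomposition has width 2, which upper-bounds the treewidth. For the lower bound, the 3 vertices {0, 3, 4} are pairwise adjacent, and any tree decomposition puts a clique entirely inside one bag — forcing width ≥ 2. The upper and lower bounds meet at 2, so that is the treewidth.

2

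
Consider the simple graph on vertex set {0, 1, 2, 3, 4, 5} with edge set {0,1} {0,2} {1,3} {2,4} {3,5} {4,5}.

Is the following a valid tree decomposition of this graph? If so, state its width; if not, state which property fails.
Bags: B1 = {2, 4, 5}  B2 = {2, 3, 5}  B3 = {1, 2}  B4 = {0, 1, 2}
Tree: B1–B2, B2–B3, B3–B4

A tree decomposition must satisfy three properties: every vertex lies in some bag; for every edge, both endpoints lie together in some bag; and for every vertex, the bags containing it form a connected subtree. Here edge (3,1) lies in no bag, so the decomposition is invalid.

No — edge (3,1) lies in no bag.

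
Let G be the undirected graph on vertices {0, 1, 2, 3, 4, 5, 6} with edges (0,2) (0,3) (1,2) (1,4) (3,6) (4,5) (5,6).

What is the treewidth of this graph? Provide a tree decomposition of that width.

Every bag has size at most 3, so the width is 3 − 1 = 2 and tw(G) ≤ 2. For the lower bound, G contains the cycle 6–3–0–2–1–4–5–6, so G is not a forest; only forests have treewidth ≤ 1, hence tw(G) ≥ 2. The upper and lower bounds meet at 2, so that is the treewidth.

Treewidth 2.
One such decomposition:
Bags: B1 = {0, 3, 6}  B2 = {0, 2, 6}  B3 = {1, 2, 6}  B4 = {1, 4, 6}  B5 = {4, 5, 6}
Tree: B1–B2, B2–B3, B3–B4, B4–B5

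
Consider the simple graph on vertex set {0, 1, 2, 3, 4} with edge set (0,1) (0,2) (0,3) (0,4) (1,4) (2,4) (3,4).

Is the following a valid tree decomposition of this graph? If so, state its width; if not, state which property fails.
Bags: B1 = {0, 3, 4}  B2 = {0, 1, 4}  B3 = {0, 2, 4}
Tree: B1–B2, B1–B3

Every vertex of G appears in some bag (union = {0, 1, 2, 3, 4}); every edge is covered by a bag; and for each vertex v the set of bags containing v is connected in the bag tree. The decomposition is therefore valid. The largest bag has 3 vertices, so the width is 2.

Yes; width 2.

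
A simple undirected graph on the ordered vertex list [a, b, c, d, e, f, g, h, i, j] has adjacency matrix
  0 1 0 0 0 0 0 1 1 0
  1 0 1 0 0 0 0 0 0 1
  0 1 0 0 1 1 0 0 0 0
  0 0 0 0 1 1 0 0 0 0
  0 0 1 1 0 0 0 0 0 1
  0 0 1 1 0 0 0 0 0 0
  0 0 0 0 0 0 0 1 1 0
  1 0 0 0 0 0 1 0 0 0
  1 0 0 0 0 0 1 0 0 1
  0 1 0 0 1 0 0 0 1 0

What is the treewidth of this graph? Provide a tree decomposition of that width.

Treewidth 2.
Bags: B1 = {c, d, f}  B2 = {c, d, e}  B3 = {b, c, e}  B4 = {b, e, j}  B5 = {a, b, j}  B6 = {a, i, j}  B7 = {a, h, i}  B8 = {g, h, i}
Tree: B1–B2, B2–B3, B3–B4, B4–B5, B5–B6, B6–B7, B7–B8

Each bag holds 3 vertices, so the decomposition has width 2, which upper-bounds the treewidth. The edges f–d–e–c–f form a cycle, so G is not a tree and its treewidth is at least 2. Combining the bounds, tw(G) = 2.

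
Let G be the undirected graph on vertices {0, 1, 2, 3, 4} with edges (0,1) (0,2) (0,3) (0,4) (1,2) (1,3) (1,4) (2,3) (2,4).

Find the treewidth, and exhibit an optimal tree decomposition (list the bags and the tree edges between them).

Treewidth 3.
Bags: B1 = {0, 1, 2, 3}  B2 = {0, 1, 2, 4}
Tree: B1–B2

Every bag has size at most 4, so the width is 4 − 1 = 3 and tw(G) ≤ 3. On the other hand G contains the 4-clique {0, 1, 2, 3}. A clique must lie in a single bag of any decomposition, so no decomposition can have width below 3. Combining the bounds, tw(G) = 3.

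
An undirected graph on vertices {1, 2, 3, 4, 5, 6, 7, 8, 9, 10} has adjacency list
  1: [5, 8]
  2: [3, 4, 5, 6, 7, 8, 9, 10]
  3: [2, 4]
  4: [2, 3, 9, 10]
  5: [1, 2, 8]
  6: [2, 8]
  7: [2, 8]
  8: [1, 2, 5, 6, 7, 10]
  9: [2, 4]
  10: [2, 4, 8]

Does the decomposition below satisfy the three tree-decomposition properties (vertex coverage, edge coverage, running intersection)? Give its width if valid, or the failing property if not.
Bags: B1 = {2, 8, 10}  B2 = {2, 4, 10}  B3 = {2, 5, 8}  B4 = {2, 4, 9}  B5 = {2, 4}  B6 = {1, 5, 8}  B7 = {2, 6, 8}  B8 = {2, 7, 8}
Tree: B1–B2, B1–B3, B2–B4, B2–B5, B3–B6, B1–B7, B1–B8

A tree decomposition must satisfy three properties: every vertex lies in some bag; for every edge, both endpoints lie together in some bag; and for every vertex, the bags containing it form a connected subtree. Here vertex 3 appears in no bag, so the decomposition is invalid.

No — vertex 3 appears in no bag.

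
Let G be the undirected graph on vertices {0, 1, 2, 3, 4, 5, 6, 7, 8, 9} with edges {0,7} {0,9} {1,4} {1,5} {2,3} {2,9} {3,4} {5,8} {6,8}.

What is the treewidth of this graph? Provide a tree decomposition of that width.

Every bag has size at most 2, so the width is 2 − 1 = 1 and tw(G) ≤ 1. G has an edge, so its treewidth is at least 1. The upper and lower bounds meet at 1, so that is the treewidth.

Treewidth 1.
Bags: B1 = {0, 7}  B2 = {0, 9}  B3 = {2, 9}  B4 = {2, 3}  B5 = {3, 4}  B6 = {1, 4}  B7 = {1, 5}  B8 = {5, 8}  B9 = {6, 8}
Tree: B1–B2, B2–B3, B3–B4, B4–B5, B5–B6, B6–B7, B7–B8, B8–B9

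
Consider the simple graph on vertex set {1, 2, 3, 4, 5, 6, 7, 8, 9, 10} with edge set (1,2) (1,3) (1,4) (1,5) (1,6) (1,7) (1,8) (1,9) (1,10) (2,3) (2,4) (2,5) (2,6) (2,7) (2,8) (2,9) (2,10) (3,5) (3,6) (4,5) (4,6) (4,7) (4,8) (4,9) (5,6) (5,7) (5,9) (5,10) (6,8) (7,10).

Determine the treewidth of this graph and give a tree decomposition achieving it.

The largest bag has 5 vertices, giving width 4; this decomposition certifies tw(G) ≤ 4. Conversely, {1, 2, 4, 6, 8} is a clique of size 5, and the vertices of any clique must share a bag in every tree decomposition; so some bag has ≥ 5 vertices and tw(G) ≥ 4. Hence tw(G) = 4 exactly.

Treewidth 4.
One optimal decomposition is:
Bags: B1 = {1, 2, 4, 5, 7}  B2 = {1, 2, 4, 5, 6}  B3 = {1, 2, 5, 7, 10}  B4 = {1, 2, 3, 5, 6}  B5 = {1, 2, 4, 6, 8}  B6 = {1, 2, 4, 5, 9}
Tree: B1–B2, B1–B3, B2–B4, B2–B5, B1–B6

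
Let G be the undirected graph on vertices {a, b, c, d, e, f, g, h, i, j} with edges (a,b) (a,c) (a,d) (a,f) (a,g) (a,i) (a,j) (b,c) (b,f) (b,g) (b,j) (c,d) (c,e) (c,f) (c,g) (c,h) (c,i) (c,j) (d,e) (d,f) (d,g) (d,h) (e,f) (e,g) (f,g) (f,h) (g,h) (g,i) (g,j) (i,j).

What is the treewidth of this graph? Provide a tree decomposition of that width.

Treewidth 4.
One optimal decomposition is:
Bags: B1 = {a, b, c, g, j}  B2 = {a, c, g, i, j}  B3 = {a, b, c, f, g}  B4 = {a, c, d, f, g}  B5 = {c, d, f, g, h}  B6 = {c, d, e, f, g}
Tree: B1–B2, B1–B3, B3–B4, B4–B5, B5–B6

The largest bag has 5 vertices, giving width 4; this decomposition certifies tw(G) ≤ 4. On the other hand G contains the 5-clique {a, b, c, g, j}. A clique must lie in a single bag of any decomposition, so no decomposition can have width below 4. The upper and lower bounds meet at 4, so that is the treewidth.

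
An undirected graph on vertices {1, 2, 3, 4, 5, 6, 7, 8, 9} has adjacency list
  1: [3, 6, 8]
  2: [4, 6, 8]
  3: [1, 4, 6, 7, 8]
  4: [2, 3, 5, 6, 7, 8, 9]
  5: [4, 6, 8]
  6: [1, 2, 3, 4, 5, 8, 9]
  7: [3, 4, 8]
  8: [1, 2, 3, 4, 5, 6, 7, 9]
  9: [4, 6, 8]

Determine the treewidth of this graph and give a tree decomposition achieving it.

Each bag holds 4 vertices, so the decomposition has width 3, which upper-bounds the treewidth. For the lower bound, the 4 vertices {1, 3, 6, 8} are pairwise adjacent, and any tree decomposition puts a clique entirely inside one bag — forcing width ≥ 3. Hence tw(G) = 3 exactly.

Treewidth 3.
One optimal decomposition is:
Bags: B1 = {4, 6, 8, 9}  B2 = {2, 4, 6, 8}  B3 = {3, 4, 6, 8}  B4 = {1, 3, 6, 8}  B5 = {4, 5, 6, 8}  B6 = {3, 4, 7, 8}
Tree: B1–B2, B1–B3, B3–B4, B2–B5, B3–B6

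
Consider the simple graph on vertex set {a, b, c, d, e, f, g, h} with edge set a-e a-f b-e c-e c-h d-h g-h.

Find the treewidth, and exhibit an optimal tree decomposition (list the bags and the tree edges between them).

Each bag holds 2 vertices, so the decomposition has width 1, which upper-bounds the treewidth. Any graph with an edge has treewidth ≥ 1, and G has the edge c–h. The upper and lower bounds meet at 1, so that is the treewidth.

Treewidth 1.
Bags: B1 = {c, h}  B2 = {c, e}  B3 = {g, h}  B4 = {a, e}  B5 = {d, h}  B6 = {a, f}  B7 = {b, e}
Tree: B1–B2, B1–B3, B2–B4, B3–B5, B4–B6, B4–B7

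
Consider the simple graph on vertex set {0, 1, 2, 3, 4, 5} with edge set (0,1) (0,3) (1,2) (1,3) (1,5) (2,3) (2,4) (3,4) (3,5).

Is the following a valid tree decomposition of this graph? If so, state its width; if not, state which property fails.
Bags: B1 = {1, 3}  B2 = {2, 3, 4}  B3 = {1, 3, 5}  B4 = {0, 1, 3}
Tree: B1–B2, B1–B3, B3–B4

A tree decomposition must satisfy three properties: every vertex lies in some bag; for every edge, both endpoints lie together in some bag; and for every vertex, the bags containing it form a connected subtree. Here edge (2,1) lies in no bag, so the decomposition is invalid.

No — edge (2,1) lies in no bag.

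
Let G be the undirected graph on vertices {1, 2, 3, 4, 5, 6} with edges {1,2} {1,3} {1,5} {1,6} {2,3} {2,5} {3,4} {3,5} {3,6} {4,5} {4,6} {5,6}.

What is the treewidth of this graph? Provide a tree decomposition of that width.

Every bag has size at most 4, so the width is 4 − 1 = 3 and tw(G) ≤ 3. On the other hand G contains the 4-clique {1, 2, 3, 5}. A clique must lie in a single bag of any decomposition, so no decomposition can have width below 3. Therefore the treewidth is 3.

Treewidth 3.
Bags: B1 = {3, 4, 5, 6}  B2 = {1, 3, 5, 6}  B3 = {1, 2, 3, 5}
Tree: B1–B2, B2–B3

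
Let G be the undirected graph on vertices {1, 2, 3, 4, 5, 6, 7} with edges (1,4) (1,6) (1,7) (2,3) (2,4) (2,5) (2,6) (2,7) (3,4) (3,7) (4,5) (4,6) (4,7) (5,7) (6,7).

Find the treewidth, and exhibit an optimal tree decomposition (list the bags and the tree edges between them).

Treewidth 3.
One such decomposition:
Bags: B1 = {2, 4, 5, 7}  B2 = {2, 4, 6, 7}  B3 = {2, 3, 4, 7}  B4 = {1, 4, 6, 7}
Tree: B1–B2, B1–B3, B2–B4

Every bag has size at most 4, so the width is 4 − 1 = 3 and tw(G) ≤ 3. Conversely, {1, 4, 6, 7} is a clique of size 4, and the vertices of any clique must share a bag in every tree decomposition; so some bag has ≥ 4 vertices and tw(G) ≥ 3. Hence tw(G) = 3 exactly.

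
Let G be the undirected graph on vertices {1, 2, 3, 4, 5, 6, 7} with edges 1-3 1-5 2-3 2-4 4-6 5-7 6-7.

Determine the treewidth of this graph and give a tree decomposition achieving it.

Treewidth 2.
Bags: B1 = {1, 5, 7}  B2 = {1, 3, 7}  B3 = {2, 3, 7}  B4 = {2, 4, 7}  B5 = {4, 6, 7}
Tree: B1–B2, B2–B3, B3–B4, B4–B5

The largest bag has 3 vertices, giving width 2; this decomposition certifies tw(G) ≤ 2. Since 7–5–1–3–2–4–6–7 is a cycle in G, G is not acyclic. Forests are exactly the graphs of treewidth ≤ 1, so tw(G) ≥ 2. Therefore the treewidth is 2.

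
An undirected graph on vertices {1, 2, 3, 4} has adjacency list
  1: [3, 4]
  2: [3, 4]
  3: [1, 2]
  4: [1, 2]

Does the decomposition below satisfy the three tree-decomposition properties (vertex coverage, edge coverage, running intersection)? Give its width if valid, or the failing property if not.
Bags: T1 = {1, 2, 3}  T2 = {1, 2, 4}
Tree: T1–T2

Vertex coverage: the bags together contain {1, 2, 3, 4}, the full vertex set. Edge coverage: each edge of G has both endpoints in at least one bag. Running intersection: for every vertex, the bags containing it form a connected subtree. All three properties hold, so this is a valid tree decomposition of width max|bag| − 1 = 2, and hence tw(G) ≤ 2.

Yes; width 2.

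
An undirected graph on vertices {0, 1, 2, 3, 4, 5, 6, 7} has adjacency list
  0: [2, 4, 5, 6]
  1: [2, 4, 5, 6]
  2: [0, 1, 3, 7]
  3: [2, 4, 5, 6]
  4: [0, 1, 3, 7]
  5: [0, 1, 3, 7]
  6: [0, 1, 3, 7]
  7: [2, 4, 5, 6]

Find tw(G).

4

A width-4 tree decomposition is:
Bags: B1 = {2, 3, 4, 5, 6}  B2 = {1, 2, 4, 5, 6}  B3 = {0, 2, 4, 5, 6}  B4 = {2, 4, 5, 6, 7}
Tree: B1–B2, B2–B3, B3–B4
The largest bag has 5 vertices, giving width 4; this decomposition certifies tw(G) ≤ 4. For the lower bound: the 5 vertex sets {3,6}, {1,2}, {0,4}, {5}, {7} are disjoint, each induces a connected subgraph, and every pair is joined by at least one edge of G. Contracting each set to a single vertex therefore yields K_{5} as a minor, and since treewidth is minor-monotone, tw(G) ≥ tw(K_{5}) = 4. The upper and lower bounds meet at 4, so that is the treewidth.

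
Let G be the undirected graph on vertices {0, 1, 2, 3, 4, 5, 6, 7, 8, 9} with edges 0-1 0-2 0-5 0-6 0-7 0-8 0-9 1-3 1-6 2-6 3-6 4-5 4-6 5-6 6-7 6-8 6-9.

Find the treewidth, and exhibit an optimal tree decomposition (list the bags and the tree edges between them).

Treewidth 2.
Bags: B1 = {0, 1, 6}  B2 = {0, 6, 9}  B3 = {0, 5, 6}  B4 = {4, 5, 6}  B5 = {0, 6, 7}  B6 = {1, 3, 6}  B7 = {0, 6, 8}  B8 = {0, 2, 6}
Tree: B1–B2, B2–B3, B3–B4, B2–B5, B1–B6, B1–B7, B3–B8

Every bag has size at most 3, so the width is 3 − 1 = 2 and tw(G) ≤ 2. On the other hand G contains the 3-clique {0, 1, 6}. A clique must lie in a single bag of any decomposition, so no decomposition can have width below 2. The upper and lower bounds meet at 2, so that is the treewidth.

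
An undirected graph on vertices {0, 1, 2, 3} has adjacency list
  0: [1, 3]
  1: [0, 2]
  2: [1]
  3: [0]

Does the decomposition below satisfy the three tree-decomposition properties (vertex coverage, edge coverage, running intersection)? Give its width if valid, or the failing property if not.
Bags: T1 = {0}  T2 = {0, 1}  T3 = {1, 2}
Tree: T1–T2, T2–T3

A tree decomposition must satisfy three properties: every vertex lies in some bag; for every edge, both endpoints lie together in some bag; and for every vertex, the bags containing it form a connected subtree. Here vertex 3 appears in no bag, so the decomposition is invalid.

No — vertex 3 appears in no bag.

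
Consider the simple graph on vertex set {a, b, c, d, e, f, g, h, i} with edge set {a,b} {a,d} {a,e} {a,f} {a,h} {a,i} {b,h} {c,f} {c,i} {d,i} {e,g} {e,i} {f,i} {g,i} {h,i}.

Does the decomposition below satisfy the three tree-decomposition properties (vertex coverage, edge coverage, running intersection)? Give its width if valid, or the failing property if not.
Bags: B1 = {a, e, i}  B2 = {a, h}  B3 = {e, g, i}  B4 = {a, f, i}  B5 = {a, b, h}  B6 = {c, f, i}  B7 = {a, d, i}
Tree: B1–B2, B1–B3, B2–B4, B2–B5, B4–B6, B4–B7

No — edge (i,h) lies in no bag.

A tree decomposition must satisfy three properties: every vertex lies in some bag; for every edge, both endpoints lie together in some bag; and for every vertex, the bags containing it form a connected subtree. Here edge (i,h) lies in no bag, so the decomposition is invalid.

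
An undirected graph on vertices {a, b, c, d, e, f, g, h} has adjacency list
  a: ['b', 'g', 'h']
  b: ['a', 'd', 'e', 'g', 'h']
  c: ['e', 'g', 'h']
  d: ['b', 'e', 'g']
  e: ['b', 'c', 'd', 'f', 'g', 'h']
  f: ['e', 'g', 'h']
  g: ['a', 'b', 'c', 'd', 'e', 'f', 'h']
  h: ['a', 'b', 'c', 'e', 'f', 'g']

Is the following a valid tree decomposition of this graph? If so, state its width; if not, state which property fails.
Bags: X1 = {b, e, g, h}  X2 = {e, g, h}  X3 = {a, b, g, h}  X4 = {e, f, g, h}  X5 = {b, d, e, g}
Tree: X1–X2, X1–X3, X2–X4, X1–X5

No — vertex c appears in no bag.

A tree decomposition must satisfy three properties: every vertex lies in some bag; for every edge, both endpoints lie together in some bag; and for every vertex, the bags containing it form a connected subtree. Here vertex c appears in no bag, so the decomposition is invalid.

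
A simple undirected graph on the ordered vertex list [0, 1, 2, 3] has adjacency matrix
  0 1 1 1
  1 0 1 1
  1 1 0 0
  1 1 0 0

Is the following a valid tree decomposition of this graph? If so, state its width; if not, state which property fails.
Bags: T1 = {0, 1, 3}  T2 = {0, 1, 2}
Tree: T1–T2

Vertex coverage: the bags together contain {0, 1, 2, 3}, the full vertex set. Edge coverage: each edge of G has both endpoints in at least one bag. Running intersection: for every vertex, the bags containing it form a connected subtree. All three properties hold, so this is a valid tree decomposition of width max|bag| − 1 = 2, and hence tw(G) ≤ 2.

Yes; width 2.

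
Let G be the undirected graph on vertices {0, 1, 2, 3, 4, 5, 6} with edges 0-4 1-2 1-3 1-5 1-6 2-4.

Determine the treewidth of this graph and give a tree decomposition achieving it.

The largest bag has 2 vertices, giving width 1; this decomposition certifies tw(G) ≤ 1. Since G has at least one edge (e.g. 1–6), it is not an edgeless graph, so tw(G) ≥ 1. Therefore the treewidth is 1.

Treewidth 1.
Bags: B1 = {1, 6}  B2 = {1, 2}  B3 = {1, 5}  B4 = {2, 4}  B5 = {0, 4}  B6 = {1, 3}
Tree: B1–B2, B1–B3, B2–B4, B4–B5, B1–B6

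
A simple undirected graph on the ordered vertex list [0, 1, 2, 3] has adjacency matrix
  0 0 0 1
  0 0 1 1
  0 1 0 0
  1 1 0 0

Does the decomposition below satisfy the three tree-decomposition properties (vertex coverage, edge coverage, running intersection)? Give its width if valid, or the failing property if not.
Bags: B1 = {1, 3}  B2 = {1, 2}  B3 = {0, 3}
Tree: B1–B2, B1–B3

Yes; width 1.

Every vertex of G appears in some bag (union = {0, 1, 2, 3}); every edge is covered by a bag; and for each vertex v the set of bags containing v is connected in the bag tree. The decomposition is therefore valid. The largest bag has 2 vertices, so the width is 1.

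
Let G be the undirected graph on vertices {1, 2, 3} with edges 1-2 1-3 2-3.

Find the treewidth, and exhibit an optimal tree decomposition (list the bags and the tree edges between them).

A single bag containing all 3 vertices is trivially a valid decomposition of width 2. For the lower bound, the 3 vertices {1, 2, 3} are pairwise adjacent, and any tree decomposition puts a clique entirely inside one bag — forcing width ≥ 2. The upper and lower bounds meet at 2, so that is the treewidth.

Treewidth 2.
Bags: B1 = {1, 2, 3}
Tree: (single bag)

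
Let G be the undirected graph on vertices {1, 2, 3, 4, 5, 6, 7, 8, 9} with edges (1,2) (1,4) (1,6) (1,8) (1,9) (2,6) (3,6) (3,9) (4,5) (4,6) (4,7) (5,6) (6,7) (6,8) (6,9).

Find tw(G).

2

A width-2 tree decomposition is:
Bags: B1 = {1, 2, 6}  B2 = {1, 6, 9}  B3 = {3, 6, 9}  B4 = {1, 4, 6}  B5 = {4, 6, 7}  B6 = {1, 6, 8}  B7 = {4, 5, 6}
Tree: B1–B2, B2–B3, B1–B4, B4–B5, B4–B6, B4–B7
The largest bag has 3 vertices, giving width 2; this decomposition certifies tw(G) ≤ 2. For the lower bound, the 3 vertices {1, 6, 8} are pairwise adjacent, and any tree decomposition puts a clique entirely inside one bag — forcing width ≥ 2. Hence tw(G) = 2 exactly.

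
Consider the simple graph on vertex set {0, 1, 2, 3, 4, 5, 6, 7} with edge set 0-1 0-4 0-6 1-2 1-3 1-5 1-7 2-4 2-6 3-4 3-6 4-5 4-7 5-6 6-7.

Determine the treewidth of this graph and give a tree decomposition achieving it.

Treewidth 3.
One such decomposition:
Bags: B1 = {0, 1, 4, 6}  B2 = {1, 4, 5, 6}  B3 = {1, 3, 4, 6}  B4 = {1, 4, 6, 7}  B5 = {1, 2, 4, 6}
Tree: B1–B2, B2–B3, B3–B4, B4–B5

Every bag has size at most 4, so the width is 4 − 1 = 3 and tw(G) ≤ 3. For the lower bound: the 4 vertex sets {0,6}, {4,5}, {1}, {3} are disjoint, each induces a connected subgraph, and every pair is joined by at least one edge of G. Contracting each set to a single vertex therefore yields K_{4} as a minor, and since treewidth is minor-monotone, tw(G) ≥ tw(K_{4}) = 3. Hence tw(G) = 3 exactly.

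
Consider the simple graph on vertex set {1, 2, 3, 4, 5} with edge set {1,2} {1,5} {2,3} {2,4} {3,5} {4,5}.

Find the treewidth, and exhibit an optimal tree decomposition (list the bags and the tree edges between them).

The largest bag has 3 vertices, giving width 2; this decomposition certifies tw(G) ≤ 2. The edges 2–4–5–1–2 form a cycle, so G is not a tree and its treewidth is at least 2. Combining the bounds, tw(G) = 2.

Treewidth 2.
One optimal decomposition is:
Bags: B1 = {2, 4, 5}  B2 = {1, 2, 5}  B3 = {2, 3, 5}
Tree: B1–B2, B2–B3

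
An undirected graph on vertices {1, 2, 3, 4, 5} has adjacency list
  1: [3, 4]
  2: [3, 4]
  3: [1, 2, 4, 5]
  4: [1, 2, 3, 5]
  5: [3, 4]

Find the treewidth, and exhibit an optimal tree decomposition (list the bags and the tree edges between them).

Treewidth 2.
One optimal decomposition is:
Bags: B1 = {1, 3, 4}  B2 = {2, 3, 4}  B3 = {3, 4, 5}
Tree: B1–B2, B2–B3

Each bag holds 3 vertices, so the decomposition has width 2, which upper-bounds the treewidth. Conversely, {1, 3, 4} is a clique of size 3, and the vertices of any clique must share a bag in every tree decomposition; so some bag has ≥ 3 vertices and tw(G) ≥ 2. Hence tw(G) = 2 exactly.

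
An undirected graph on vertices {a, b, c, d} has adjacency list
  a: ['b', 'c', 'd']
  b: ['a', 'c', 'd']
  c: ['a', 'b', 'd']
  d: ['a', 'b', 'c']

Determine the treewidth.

3

A width-3 tree decomposition is:
Bags: B1 = {a, b, c, d}
Tree: (single bag)
A single bag containing all 4 vertices is trivially a valid decomposition of width 3. Conversely, {a, b, c, d} is a clique of size 4, and the vertices of any clique must share a bag in every tree decomposition; so some bag has ≥ 4 vertices and tw(G) ≥ 3. Hence tw(G) = 3 exactly.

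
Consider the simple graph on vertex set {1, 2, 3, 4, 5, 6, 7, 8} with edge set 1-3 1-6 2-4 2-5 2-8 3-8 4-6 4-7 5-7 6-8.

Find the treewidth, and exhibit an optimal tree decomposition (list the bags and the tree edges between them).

Treewidth 2.
One such decomposition:
Bags: B1 = {1, 3, 6}  B2 = {3, 6, 8}  B3 = {4, 6, 8}  B4 = {2, 4, 8}  B5 = {2, 4, 7}  B6 = {2, 5, 7}
Tree: B1–B2, B2–B3, B3–B4, B4–B5, B5–B6

Every bag has size at most 3, so the width is 3 − 1 = 2 and tw(G) ≤ 2. For the lower bound, G contains the cycle 1–3–8–6–1, so G is not a forest; only forests have treewidth ≤ 1, hence tw(G) ≥ 2. Therefore the treewidth is 2.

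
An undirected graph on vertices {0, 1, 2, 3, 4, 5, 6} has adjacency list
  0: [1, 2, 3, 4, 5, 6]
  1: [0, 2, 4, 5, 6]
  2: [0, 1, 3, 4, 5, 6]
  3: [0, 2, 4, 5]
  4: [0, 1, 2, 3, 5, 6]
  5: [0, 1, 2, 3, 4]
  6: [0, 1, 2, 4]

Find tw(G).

A width-4 tree decomposition is:
Bags: B1 = {0, 1, 2, 4, 6}  B2 = {0, 1, 2, 4, 5}  B3 = {0, 2, 3, 4, 5}
Tree: B1–B2, B2–B3
The largest bag has 5 vertices, giving width 4; this decomposition certifies tw(G) ≤ 4. For the lower bound, the 5 vertices {0, 1, 2, 4, 5} are pairwise adjacent, and any tree decomposition puts a clique entirely inside one bag — forcing width ≥ 4. The upper and lower bounds meet at 4, so that is the treewidth.

4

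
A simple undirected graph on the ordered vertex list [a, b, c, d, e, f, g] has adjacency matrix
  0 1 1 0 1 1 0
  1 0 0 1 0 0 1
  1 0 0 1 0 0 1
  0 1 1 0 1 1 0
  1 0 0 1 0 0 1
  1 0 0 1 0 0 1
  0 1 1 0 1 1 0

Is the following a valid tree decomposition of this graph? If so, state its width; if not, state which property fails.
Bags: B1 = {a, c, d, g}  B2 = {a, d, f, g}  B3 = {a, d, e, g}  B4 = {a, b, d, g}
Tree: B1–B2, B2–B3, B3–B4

Every vertex of G appears in some bag (union = {a, b, c, d, e, f, g}); every edge is covered by a bag; and for each vertex v the set of bags containing v is connected in the bag tree. The decomposition is therefore valid. The largest bag has 4 vertices, so the width is 3.

Yes; width 3.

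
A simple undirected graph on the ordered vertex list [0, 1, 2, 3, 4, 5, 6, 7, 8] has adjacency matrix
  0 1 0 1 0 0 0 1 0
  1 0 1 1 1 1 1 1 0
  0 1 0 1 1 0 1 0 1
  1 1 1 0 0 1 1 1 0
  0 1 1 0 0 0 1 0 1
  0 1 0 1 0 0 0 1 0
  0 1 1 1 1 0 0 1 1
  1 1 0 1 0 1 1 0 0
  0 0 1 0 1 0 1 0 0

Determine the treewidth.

A width-3 tree decomposition is:
Bags: B1 = {1, 2, 3, 6}  B2 = {1, 3, 6, 7}  B3 = {1, 2, 4, 6}  B4 = {2, 4, 6, 8}  B5 = {0, 1, 3, 7}  B6 = {1, 3, 5, 7}
Tree: B1–B2, B1–B3, B3–B4, B2–B5, B5–B6
Every bag has size at most 4, so the width is 4 − 1 = 3 and tw(G) ≤ 3. On the other hand G contains the 4-clique {2, 4, 6, 8}. A clique must lie in a single bag of any decomposition, so no decomposition can have width below 3. The upper and lower bounds meet at 3, so that is the treewidth.

3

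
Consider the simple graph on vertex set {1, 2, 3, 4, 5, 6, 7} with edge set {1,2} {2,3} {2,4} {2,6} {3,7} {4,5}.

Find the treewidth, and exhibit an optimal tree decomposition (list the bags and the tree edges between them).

Each bag holds 2 vertices, so the decomposition has width 1, which upper-bounds the treewidth. Since G has at least one edge (e.g. 3–2), it is not an edgeless graph, so tw(G) ≥ 1. Therefore the treewidth is 1.

Treewidth 1.
One optimal decomposition is:
Bags: B1 = {2, 3}  B2 = {2, 4}  B3 = {1, 2}  B4 = {3, 7}  B5 = {4, 5}  B6 = {2, 6}
Tree: B1–B2, B2–B3, B1–B4, B2–B5, B1–B6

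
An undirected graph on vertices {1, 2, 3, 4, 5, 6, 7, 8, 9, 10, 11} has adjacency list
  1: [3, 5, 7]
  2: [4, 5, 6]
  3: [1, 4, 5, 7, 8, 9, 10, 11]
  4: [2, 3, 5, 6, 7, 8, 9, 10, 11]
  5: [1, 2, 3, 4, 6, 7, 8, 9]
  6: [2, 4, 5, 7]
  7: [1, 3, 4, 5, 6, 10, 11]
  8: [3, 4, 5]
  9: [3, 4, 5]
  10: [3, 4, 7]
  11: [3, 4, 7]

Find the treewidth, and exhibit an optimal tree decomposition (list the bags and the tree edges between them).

Each bag holds 4 vertices, so the decomposition has width 3, which upper-bounds the treewidth. For the lower bound, the 4 vertices {1, 3, 5, 7} are pairwise adjacent, and any tree decomposition puts a clique entirely inside one bag — forcing width ≥ 3. The upper and lower bounds meet at 3, so that is the treewidth.

Treewidth 3.
Bags: B1 = {3, 4, 5, 7}  B2 = {3, 4, 5, 8}  B3 = {4, 5, 6, 7}  B4 = {3, 4, 7, 10}  B5 = {3, 4, 5, 9}  B6 = {2, 4, 5, 6}  B7 = {3, 4, 7, 11}  B8 = {1, 3, 5, 7}
Tree: B1–B2, B1–B3, B1–B4, B1–B5, B3–B6, B1–B7, B1–B8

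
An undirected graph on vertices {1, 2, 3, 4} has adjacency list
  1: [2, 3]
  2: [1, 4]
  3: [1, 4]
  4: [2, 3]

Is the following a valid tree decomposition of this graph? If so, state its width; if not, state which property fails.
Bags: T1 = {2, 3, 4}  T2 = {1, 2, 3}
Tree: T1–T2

Yes; width 2.

Every vertex of G appears in some bag (union = {1, 2, 3, 4}); every edge is covered by a bag; and for each vertex v the set of bags containing v is connected in the bag tree. The decomposition is therefore valid. The largest bag has 3 vertices, so the width is 2.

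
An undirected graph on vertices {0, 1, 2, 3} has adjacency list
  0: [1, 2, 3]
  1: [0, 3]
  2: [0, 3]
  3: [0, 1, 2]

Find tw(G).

2

A width-2 tree decomposition is:
Bags: B1 = {0, 1, 3}  B2 = {0, 2, 3}
Tree: B1–B2
The largest bag has 3 vertices, giving width 2; this decomposition certifies tw(G) ≤ 2. For the lower bound, the 3 vertices {0, 1, 3} are pairwise adjacent, and any tree decomposition puts a clique entirely inside one bag — forcing width ≥ 2. Combining the bounds, tw(G) = 2.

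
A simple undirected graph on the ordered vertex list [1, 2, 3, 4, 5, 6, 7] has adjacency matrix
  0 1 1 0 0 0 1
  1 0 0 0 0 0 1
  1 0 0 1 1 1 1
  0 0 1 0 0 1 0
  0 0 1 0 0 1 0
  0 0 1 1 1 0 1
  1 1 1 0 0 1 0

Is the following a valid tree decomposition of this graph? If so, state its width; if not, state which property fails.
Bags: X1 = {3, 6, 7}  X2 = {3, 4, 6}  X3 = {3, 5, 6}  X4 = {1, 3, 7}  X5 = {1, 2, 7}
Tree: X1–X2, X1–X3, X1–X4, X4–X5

Yes; width 2.

Every vertex of G appears in some bag (union = {1, 2, 3, 4, 5, 6, 7}); every edge is covered by a bag; and for each vertex v the set of bags containing v is connected in the bag tree. The decomposition is therefore valid. The largest bag has 3 vertices, so the width is 2.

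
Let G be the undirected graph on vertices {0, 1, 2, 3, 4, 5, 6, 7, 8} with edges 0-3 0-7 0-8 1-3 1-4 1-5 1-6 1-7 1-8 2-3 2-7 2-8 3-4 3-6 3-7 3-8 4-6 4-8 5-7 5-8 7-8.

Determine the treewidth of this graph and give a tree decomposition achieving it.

Each bag holds 4 vertices, so the decomposition has width 3, which upper-bounds the treewidth. For the lower bound, the 4 vertices {1, 3, 4, 8} are pairwise adjacent, and any tree decomposition puts a clique entirely inside one bag — forcing width ≥ 3. Combining the bounds, tw(G) = 3.

Treewidth 3.
One such decomposition:
Bags: B1 = {1, 3, 7, 8}  B2 = {1, 3, 4, 8}  B3 = {2, 3, 7, 8}  B4 = {1, 5, 7, 8}  B5 = {0, 3, 7, 8}  B6 = {1, 3, 4, 6}
Tree: B1–B2, B1–B3, B1–B4, B1–B5, B2–B6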